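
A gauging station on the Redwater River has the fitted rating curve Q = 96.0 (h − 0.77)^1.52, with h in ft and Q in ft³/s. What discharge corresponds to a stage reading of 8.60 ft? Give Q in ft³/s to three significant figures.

2190 ft³/s

Q = 96.0 × (8.60 − 0.77)^1.52 = 96.0 × 7.83^1.52 = 2192 ft³/s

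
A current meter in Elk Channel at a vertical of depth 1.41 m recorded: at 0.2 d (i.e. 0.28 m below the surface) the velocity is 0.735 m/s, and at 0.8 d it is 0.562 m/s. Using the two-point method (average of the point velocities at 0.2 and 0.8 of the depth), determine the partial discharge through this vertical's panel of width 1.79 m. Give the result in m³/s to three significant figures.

1.64 m³/s

v̄ = (0.735 + 0.562) / 2 = 0.6485 m/s
q = v̄ × d × w = 0.6485 × 1.41 × 1.79 = 1.637 m³/s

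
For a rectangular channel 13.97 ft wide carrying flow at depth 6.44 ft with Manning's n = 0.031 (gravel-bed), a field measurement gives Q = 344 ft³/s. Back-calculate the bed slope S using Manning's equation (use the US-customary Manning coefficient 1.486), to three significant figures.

0.00127

A = b·y = 13.97 × 6.44 = 89.97 ft²
P = b + 2y = 13.97 + 2×6.44 = 26.85 ft
R = A/P = 89.97/26.85 = 3.351 ft
S = (Q·n / (1.486·A·R^(2/3)))² = (344×0.031 / (1.486×89.97×2.239))² = 0.001269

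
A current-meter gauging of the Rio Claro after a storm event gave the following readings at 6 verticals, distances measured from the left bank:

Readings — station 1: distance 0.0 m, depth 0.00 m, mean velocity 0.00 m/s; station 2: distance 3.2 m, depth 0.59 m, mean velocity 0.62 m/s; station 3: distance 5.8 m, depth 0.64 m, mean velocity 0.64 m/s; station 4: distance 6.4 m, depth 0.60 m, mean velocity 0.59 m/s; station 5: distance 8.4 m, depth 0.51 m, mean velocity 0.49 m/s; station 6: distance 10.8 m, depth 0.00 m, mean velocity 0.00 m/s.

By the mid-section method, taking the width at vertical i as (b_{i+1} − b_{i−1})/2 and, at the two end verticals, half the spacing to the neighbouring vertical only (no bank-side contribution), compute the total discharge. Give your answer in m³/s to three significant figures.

2.73 m³/s

w_2 = (5.8 − 0.0)/2 = 2.9 m; q_2 = 0.62 × 0.59 × 2.9 = 1.061 m³/s
w_3 = (6.4 − 3.2)/2 = 1.6 m; q_3 = 0.64 × 0.64 × 1.6 = 0.6554 m³/s
w_4 = (8.4 − 5.8)/2 = 1.3 m; q_4 = 0.59 × 0.60 × 1.3 = 0.4602 m³/s
w_5 = (10.8 − 6.4)/2 = 2.2 m; q_5 = 0.49 × 0.51 × 2.2 = 0.5498 m³/s
Stations 1, 6 contribute zero (depth or velocity is 0).
Q = Σ qᵢ = 2.726 m³/s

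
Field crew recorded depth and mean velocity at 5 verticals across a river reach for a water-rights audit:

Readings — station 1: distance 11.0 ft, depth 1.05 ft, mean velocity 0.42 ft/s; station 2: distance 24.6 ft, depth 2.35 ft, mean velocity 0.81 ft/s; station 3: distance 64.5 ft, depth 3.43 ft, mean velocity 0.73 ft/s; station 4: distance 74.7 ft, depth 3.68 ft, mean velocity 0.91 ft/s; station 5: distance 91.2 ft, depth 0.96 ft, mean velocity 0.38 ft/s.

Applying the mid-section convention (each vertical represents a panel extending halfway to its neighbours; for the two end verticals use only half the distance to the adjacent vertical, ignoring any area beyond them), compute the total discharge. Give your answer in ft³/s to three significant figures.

w_1 = (24.6 − 11.0)/2 = 6.8 ft; q_1 = 0.42 × 1.05 × 6.8 = 2.999 ft³/s
w_2 = (64.5 − 11.0)/2 = 26.75 ft; q_2 = 0.81 × 2.35 × 26.75 = 50.92 ft³/s
w_3 = (74.7 − 24.6)/2 = 25.05 ft; q_3 = 0.73 × 3.43 × 25.05 = 62.72 ft³/s
w_4 = (91.2 − 64.5)/2 = 13.35 ft; q_4 = 0.91 × 3.68 × 13.35 = 44.71 ft³/s
w_5 = (91.2 − 74.7)/2 = 8.25 ft; q_5 = 0.38 × 0.96 × 8.25 = 3.010 ft³/s
Q = Σ qᵢ = 164.4 ft³/s

164 ft³/s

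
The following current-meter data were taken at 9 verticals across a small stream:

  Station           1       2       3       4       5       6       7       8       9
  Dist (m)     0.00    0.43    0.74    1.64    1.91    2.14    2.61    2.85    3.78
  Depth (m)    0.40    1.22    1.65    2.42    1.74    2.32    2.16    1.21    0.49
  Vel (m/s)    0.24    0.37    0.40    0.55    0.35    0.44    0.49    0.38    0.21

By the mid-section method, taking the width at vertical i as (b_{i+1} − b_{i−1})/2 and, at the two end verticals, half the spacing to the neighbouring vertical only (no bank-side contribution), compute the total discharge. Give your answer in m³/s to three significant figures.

2.57 m³/s

w_1 = (0.43 − 0.00)/2 = 0.215 m; q_1 = 0.24 × 0.40 × 0.215 = 0.02064 m³/s
w_2 = (0.74 − 0.00)/2 = 0.37 m; q_2 = 0.37 × 1.22 × 0.37 = 0.1670 m³/s
w_3 = (1.64 − 0.43)/2 = 0.605 m; q_3 = 0.40 × 1.65 × 0.605 = 0.3993 m³/s
w_4 = (1.91 − 0.74)/2 = 0.585 m; q_4 = 0.55 × 2.42 × 0.585 = 0.7786 m³/s
w_5 = (2.14 − 1.64)/2 = 0.25 m; q_5 = 0.35 × 1.74 × 0.25 = 0.1523 m³/s
w_6 = (2.61 − 1.91)/2 = 0.35 m; q_6 = 0.44 × 2.32 × 0.35 = 0.3573 m³/s
w_7 = (2.85 − 2.14)/2 = 0.355 m; q_7 = 0.49 × 2.16 × 0.355 = 0.3757 m³/s
w_8 = (3.78 − 2.61)/2 = 0.585 m; q_8 = 0.38 × 1.21 × 0.585 = 0.2690 m³/s
w_9 = (3.78 − 2.85)/2 = 0.465 m; q_9 = 0.21 × 0.49 × 0.465 = 0.04785 m³/s
Q = Σ qᵢ = 2.568 m³/s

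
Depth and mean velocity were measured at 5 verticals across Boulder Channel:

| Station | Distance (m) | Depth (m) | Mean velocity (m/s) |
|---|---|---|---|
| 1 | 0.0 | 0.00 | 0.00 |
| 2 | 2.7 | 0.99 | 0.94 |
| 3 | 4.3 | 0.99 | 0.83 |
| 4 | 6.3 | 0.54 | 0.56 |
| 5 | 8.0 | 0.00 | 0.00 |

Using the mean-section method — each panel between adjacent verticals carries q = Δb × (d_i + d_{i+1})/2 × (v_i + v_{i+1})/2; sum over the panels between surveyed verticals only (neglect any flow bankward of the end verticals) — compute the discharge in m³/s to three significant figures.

Panel 1-2: Δb = 2.7 m, d̄ = (0.00+0.99)/2 = 0.495, v̄ = (0.00+0.94)/2 = 0.47 → q = 2.7×0.495×0.47 = 0.6282 m³/s
Panel 2-3: Δb = 1.6 m, d̄ = (0.99+0.99)/2 = 0.99, v̄ = (0.94+0.83)/2 = 0.885 → q = 1.6×0.99×0.885 = 1.402 m³/s
Panel 3-4: Δb = 2 m, d̄ = (0.99+0.54)/2 = 0.765, v̄ = (0.83+0.56)/2 = 0.695 → q = 2×0.765×0.695 = 1.063 m³/s
Panel 4-5: Δb = 1.7 m, d̄ = (0.54+0.00)/2 = 0.27, v̄ = (0.56+0.00)/2 = 0.28 → q = 1.7×0.27×0.28 = 0.1285 m³/s
Q = Σ q = 3.222 m³/s

3.22 m³/s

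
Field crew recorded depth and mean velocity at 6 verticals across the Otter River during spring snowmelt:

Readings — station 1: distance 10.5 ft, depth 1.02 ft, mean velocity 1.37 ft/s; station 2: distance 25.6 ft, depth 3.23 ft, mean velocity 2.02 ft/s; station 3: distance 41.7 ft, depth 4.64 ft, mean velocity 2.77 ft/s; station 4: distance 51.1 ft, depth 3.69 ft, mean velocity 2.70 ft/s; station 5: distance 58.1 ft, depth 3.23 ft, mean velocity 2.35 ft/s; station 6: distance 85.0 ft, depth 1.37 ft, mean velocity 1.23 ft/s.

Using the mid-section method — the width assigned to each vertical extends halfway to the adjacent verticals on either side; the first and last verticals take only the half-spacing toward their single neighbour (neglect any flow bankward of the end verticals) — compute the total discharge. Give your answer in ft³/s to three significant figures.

509 ft³/s

w_1 = (25.6 − 10.5)/2 = 7.55 ft; q_1 = 1.37 × 1.02 × 7.55 = 10.55 ft³/s
w_2 = (41.7 − 10.5)/2 = 15.6 ft; q_2 = 2.02 × 3.23 × 15.6 = 101.8 ft³/s
w_3 = (51.1 − 25.6)/2 = 12.75 ft; q_3 = 2.77 × 4.64 × 12.75 = 163.9 ft³/s
w_4 = (58.1 − 41.7)/2 = 8.2 ft; q_4 = 2.70 × 3.69 × 8.2 = 81.70 ft³/s
w_5 = (85.0 − 51.1)/2 = 16.95 ft; q_5 = 2.35 × 3.23 × 16.95 = 128.7 ft³/s
w_6 = (85.0 − 58.1)/2 = 13.45 ft; q_6 = 1.23 × 1.37 × 13.45 = 22.66 ft³/s
Q = Σ qᵢ = 509.2 ft³/s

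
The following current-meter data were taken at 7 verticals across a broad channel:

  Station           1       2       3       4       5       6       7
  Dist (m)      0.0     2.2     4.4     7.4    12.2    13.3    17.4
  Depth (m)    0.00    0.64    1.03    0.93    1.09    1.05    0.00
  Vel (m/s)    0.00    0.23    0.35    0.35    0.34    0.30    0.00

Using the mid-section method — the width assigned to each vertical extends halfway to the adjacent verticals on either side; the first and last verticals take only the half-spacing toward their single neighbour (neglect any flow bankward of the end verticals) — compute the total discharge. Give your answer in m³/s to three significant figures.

4.44 m³/s

w_2 = (4.4 − 0.0)/2 = 2.2 m; q_2 = 0.23 × 0.64 × 2.2 = 0.3238 m³/s
w_3 = (7.4 − 2.2)/2 = 2.6 m; q_3 = 0.35 × 1.03 × 2.6 = 0.9373 m³/s
w_4 = (12.2 − 4.4)/2 = 3.9 m; q_4 = 0.35 × 0.93 × 3.9 = 1.269 m³/s
w_5 = (13.3 − 7.4)/2 = 2.95 m; q_5 = 0.34 × 1.09 × 2.95 = 1.093 m³/s
w_6 = (17.4 − 12.2)/2 = 2.6 m; q_6 = 0.30 × 1.05 × 2.6 = 0.8190 m³/s
Stations 1, 7 contribute zero (depth or velocity is 0).
Q = Σ qᵢ = 4.443 m³/s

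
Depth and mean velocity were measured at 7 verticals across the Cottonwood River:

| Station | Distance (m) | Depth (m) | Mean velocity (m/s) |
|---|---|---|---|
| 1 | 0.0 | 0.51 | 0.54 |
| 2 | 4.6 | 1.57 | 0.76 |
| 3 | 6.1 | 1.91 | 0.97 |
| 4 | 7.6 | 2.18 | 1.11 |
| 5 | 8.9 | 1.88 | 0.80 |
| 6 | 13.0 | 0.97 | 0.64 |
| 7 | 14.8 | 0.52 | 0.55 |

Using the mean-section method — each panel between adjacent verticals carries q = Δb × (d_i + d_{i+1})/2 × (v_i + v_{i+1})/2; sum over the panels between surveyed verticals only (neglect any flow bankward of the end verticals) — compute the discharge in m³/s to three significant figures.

Panel 1-2: Δb = 4.6 m, d̄ = (0.51+1.57)/2 = 1.04, v̄ = (0.54+0.76)/2 = 0.65 → q = 4.6×1.04×0.65 = 3.110 m³/s
Panel 2-3: Δb = 1.5 m, d̄ = (1.57+1.91)/2 = 1.74, v̄ = (0.76+0.97)/2 = 0.865 → q = 1.5×1.74×0.865 = 2.258 m³/s
Panel 3-4: Δb = 1.5 m, d̄ = (1.91+2.18)/2 = 2.045, v̄ = (0.97+1.11)/2 = 1.04 → q = 1.5×2.045×1.04 = 3.190 m³/s
Panel 4-5: Δb = 1.3 m, d̄ = (2.18+1.88)/2 = 2.03, v̄ = (1.11+0.80)/2 = 0.955 → q = 1.3×2.03×0.955 = 2.520 m³/s
Panel 5-6: Δb = 4.1 m, d̄ = (1.88+0.97)/2 = 1.425, v̄ = (0.80+0.64)/2 = 0.72 → q = 4.1×1.425×0.72 = 4.207 m³/s
Panel 6-7: Δb = 1.8 m, d̄ = (0.97+0.52)/2 = 0.745, v̄ = (0.64+0.55)/2 = 0.595 → q = 1.8×0.745×0.595 = 0.7979 m³/s
Q = Σ q = 16.08 m³/s

16.1 m³/s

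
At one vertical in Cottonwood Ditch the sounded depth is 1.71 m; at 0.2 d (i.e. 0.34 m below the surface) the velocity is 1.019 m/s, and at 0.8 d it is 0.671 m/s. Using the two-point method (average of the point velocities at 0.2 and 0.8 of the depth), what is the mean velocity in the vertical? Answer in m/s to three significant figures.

0.845 m/s

v̄ = (1.019 + 0.671) / 2 = 0.8450 m/s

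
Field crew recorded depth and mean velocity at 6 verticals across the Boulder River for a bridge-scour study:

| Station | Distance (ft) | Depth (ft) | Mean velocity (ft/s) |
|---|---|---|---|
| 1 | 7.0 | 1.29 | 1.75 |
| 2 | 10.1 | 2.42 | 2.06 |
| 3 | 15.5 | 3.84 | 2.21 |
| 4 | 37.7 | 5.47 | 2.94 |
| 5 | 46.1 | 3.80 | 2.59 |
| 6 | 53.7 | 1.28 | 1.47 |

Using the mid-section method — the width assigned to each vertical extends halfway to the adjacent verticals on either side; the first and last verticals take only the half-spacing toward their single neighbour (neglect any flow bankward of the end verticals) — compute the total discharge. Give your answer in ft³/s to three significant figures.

w_1 = (10.1 − 7.0)/2 = 1.55 ft; q_1 = 1.75 × 1.29 × 1.55 = 3.499 ft³/s
w_2 = (15.5 − 7.0)/2 = 4.25 ft; q_2 = 2.06 × 2.42 × 4.25 = 21.19 ft³/s
w_3 = (37.7 − 10.1)/2 = 13.8 ft; q_3 = 2.21 × 3.84 × 13.8 = 117.1 ft³/s
w_4 = (46.1 − 15.5)/2 = 15.3 ft; q_4 = 2.94 × 5.47 × 15.3 = 246.1 ft³/s
w_5 = (53.7 − 37.7)/2 = 8 ft; q_5 = 2.59 × 3.80 × 8 = 78.74 ft³/s
w_6 = (53.7 − 46.1)/2 = 3.8 ft; q_6 = 1.47 × 1.28 × 3.8 = 7.150 ft³/s
Q = Σ qᵢ = 473.7 ft³/s

474 ft³/s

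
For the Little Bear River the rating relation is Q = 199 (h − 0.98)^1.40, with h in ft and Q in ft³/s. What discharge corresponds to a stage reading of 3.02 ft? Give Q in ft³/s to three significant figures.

540 ft³/s

Q = 199 × (3.02 − 0.98)^1.40 = 199 × 2.04^1.40 = 539.9 ft³/s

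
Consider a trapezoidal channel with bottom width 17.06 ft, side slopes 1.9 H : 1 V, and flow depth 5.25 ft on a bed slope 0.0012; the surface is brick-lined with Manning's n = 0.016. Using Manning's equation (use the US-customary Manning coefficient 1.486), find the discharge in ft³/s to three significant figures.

1070 ft³/s

A = (b + z·y)·y = (17.06 + 1.9×5.25)×5.25 = 141.9 ft²
P = b + 2y√(1+z²) = 17.06 + 2×5.25×√(1+1.9²) = 39.60 ft
R = A/P = 141.9/39.60 = 3.584 ft
Q = (1.486/n)·A·R^(2/3)·S^(1/2) = (1.486/0.016) × 141.9 × 3.584^(2/3) × 0.0012^(1/2) = 1069 ft³/s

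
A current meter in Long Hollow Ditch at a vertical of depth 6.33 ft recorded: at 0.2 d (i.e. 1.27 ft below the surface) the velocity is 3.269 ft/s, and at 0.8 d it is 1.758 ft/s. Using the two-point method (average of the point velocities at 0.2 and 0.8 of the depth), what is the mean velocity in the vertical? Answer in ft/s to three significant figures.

2.51 ft/s

v̄ = (3.269 + 1.758) / 2 = 2.514 ft/s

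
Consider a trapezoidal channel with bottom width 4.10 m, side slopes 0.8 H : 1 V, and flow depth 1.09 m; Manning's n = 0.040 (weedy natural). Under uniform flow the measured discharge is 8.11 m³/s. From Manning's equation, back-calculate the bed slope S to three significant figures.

0.00494

A = (b + z·y)·y = (4.10 + 0.8×1.09)×1.09 = 5.419 m²
P = b + 2y√(1+z²) = 4.10 + 2×1.09×√(1+0.8²) = 6.892 m
R = A/P = 5.419/6.892 = 0.7864 m
S = (Q·n / (1·A·R^(2/3)))² = (8.11×0.040 / (1×5.419×0.8520))² = 0.004936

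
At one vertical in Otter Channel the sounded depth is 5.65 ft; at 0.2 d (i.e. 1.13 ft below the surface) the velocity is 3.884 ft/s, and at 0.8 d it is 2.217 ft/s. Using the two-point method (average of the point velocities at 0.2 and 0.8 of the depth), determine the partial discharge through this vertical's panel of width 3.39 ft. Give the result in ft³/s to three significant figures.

v̄ = (3.884 + 2.217) / 2 = 3.051 ft/s
q = v̄ × d × w = 3.051 × 5.65 × 3.39 = 58.43 ft³/s

58.4 ft³/s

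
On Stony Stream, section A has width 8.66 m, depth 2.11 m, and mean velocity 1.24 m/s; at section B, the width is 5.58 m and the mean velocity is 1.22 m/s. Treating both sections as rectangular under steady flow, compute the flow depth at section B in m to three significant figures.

Q = A₁V₁ = (8.66×2.11) × 1.24 = 22.66 m³/s
d₂ = Q/(b₂ V₂) = 22.66/(5.58×1.22) = 3.328 m

3.33 m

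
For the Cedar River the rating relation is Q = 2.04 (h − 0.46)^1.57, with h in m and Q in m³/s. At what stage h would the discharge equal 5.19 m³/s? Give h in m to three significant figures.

h − h₀ = (Q/C)^(1/b) = (5.19/2.04)^(1/1.57) = 1.813 m
h = 0.46 + 1.813 = 2.273 m

2.27 m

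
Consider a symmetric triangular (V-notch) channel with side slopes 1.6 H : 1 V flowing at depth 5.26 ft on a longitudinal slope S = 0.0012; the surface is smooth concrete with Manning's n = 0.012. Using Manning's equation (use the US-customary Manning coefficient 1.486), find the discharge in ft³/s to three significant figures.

324 ft³/s

A = z·y² = 1.6×5.26² = 44.27 ft²
P = 2y√(1+z²) = 2×5.26×√(1+1.6²) = 19.85 ft
R = A/P = 44.27/19.85 = 2.230 ft
Q = (1.486/n)·A·R^(2/3)·S^(1/2) = (1.486/0.012) × 44.27 × 2.230^(2/3) × 0.0012^(1/2) = 324.2 ft³/s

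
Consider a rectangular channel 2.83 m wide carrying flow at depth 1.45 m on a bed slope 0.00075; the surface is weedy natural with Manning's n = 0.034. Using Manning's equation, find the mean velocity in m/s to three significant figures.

A = b·y = 2.83 × 1.45 = 4.104 m²
P = b + 2y = 2.83 + 2×1.45 = 5.730 m
R = A/P = 4.104/5.730 = 0.7161 m
Q = (1/n)·A·R^(2/3)·S^(1/2) = (1/0.034) × 4.104 × 0.7161^(2/3) × 0.00075^(1/2) = 2.646 m³/s
V = Q/A = 2.646/4.104 = 0.6447 m/s

0.645 m/s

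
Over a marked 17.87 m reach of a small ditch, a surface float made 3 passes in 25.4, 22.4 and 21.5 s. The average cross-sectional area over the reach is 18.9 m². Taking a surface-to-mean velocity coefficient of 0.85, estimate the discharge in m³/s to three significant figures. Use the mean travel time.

12.4 m³/s

t̄ = (25.4 + 22.4 + 21.5) / 3 = 23.1 s
v_surface = L / t̄ = 17.87 / 23.1 = 0.7736 m/s
v_mean = 0.85 × 0.7736 = 0.6576 m/s
Q = A × v_mean = 18.9 × 0.6576 = 12.43 m³/s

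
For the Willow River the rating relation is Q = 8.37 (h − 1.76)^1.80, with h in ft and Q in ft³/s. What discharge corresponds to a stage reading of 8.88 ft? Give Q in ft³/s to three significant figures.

Q = 8.37 × (8.88 − 1.76)^1.80 = 8.37 × 7.12^1.80 = 286.5 ft³/s

287 ft³/s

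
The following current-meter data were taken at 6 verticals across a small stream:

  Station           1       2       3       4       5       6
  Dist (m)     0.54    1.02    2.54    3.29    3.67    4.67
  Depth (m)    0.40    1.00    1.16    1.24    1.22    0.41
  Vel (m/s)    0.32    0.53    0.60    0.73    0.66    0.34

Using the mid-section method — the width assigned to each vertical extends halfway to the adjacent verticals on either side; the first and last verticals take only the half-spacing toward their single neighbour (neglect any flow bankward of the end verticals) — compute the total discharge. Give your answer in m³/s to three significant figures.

w_1 = (1.02 − 0.54)/2 = 0.24 m; q_1 = 0.32 × 0.40 × 0.24 = 0.03072 m³/s
w_2 = (2.54 − 0.54)/2 = 1 m; q_2 = 0.53 × 1.00 × 1 = 0.5300 m³/s
w_3 = (3.29 − 1.02)/2 = 1.135 m; q_3 = 0.60 × 1.16 × 1.135 = 0.7900 m³/s
w_4 = (3.67 − 2.54)/2 = 0.565 m; q_4 = 0.73 × 1.24 × 0.565 = 0.5114 m³/s
w_5 = (4.67 − 3.29)/2 = 0.69 m; q_5 = 0.66 × 1.22 × 0.69 = 0.5556 m³/s
w_6 = (4.67 − 3.67)/2 = 0.5 m; q_6 = 0.34 × 0.41 × 0.5 = 0.06970 m³/s
Q = Σ qᵢ = 2.487 m³/s

2.49 m³/s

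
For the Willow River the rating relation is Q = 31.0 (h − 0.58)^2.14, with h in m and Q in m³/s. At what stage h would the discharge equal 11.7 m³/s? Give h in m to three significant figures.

1.21 m

h − h₀ = (Q/C)^(1/b) = (11.7/31.0)^(1/2.14) = 0.6342 m
h = 0.58 + 0.6342 = 1.214 m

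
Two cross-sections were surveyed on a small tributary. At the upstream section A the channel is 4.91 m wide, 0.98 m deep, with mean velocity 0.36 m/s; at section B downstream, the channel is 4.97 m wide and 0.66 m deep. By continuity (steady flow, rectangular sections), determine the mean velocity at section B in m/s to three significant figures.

0.528 m/s

Q = A₁V₁ = (4.91×0.98) × 0.36 = 1.732 m³/s
A₂ = 4.97 × 0.66 = 3.280 m²
V₂ = Q/A₂ = 1.732/3.280 = 0.5281 m/s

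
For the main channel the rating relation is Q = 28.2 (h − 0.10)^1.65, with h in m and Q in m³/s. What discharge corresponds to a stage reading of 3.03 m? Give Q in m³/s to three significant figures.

166 m³/s

Q = 28.2 × (3.03 − 0.10)^1.65 = 28.2 × 2.93^1.65 = 166.2 m³/s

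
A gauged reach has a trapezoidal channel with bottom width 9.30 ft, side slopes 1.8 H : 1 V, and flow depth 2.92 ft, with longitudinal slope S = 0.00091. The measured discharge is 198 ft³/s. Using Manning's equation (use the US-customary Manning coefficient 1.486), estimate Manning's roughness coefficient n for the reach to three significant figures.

A = (b + z·y)·y = (9.30 + 1.8×2.92)×2.92 = 42.50 ft²
P = b + 2y√(1+z²) = 9.30 + 2×2.92×√(1+1.8²) = 21.33 ft
R = A/P = 42.50/21.33 = 1.993 ft
n = (1.486/Q)·A·R^(2/3)·S^(1/2) = (1.486/198) × 42.50 × 1.584 × 0.03017 = 0.01524

0.0152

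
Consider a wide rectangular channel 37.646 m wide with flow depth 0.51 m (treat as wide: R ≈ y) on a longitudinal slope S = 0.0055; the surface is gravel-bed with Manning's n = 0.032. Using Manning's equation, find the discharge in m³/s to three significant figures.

A = b·y = 37.646 × 0.51 = 19.20 m²
Wide channel: R ≈ y = 0.51 m
Q = (1/n)·A·R^(2/3)·S^(1/2) = (1/0.032) × 19.20 × 0.5100^(2/3) × 0.0055^(1/2) = 28.40 m³/s

28.4 m³/s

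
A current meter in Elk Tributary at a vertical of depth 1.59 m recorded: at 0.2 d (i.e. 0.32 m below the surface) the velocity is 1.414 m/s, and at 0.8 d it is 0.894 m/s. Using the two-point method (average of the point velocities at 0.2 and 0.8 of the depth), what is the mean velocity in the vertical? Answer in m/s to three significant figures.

1.15 m/s

v̄ = (1.414 + 0.894) / 2 = 1.154 m/s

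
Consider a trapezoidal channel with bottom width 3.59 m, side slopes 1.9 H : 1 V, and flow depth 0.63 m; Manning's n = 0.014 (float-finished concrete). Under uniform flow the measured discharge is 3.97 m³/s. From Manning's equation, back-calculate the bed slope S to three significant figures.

A = (b + z·y)·y = (3.59 + 1.9×0.63)×0.63 = 3.016 m²
P = b + 2y√(1+z²) = 3.59 + 2×0.63×√(1+1.9²) = 6.295 m
R = A/P = 3.016/6.295 = 0.4791 m
S = (Q·n / (1·A·R^(2/3)))² = (3.97×0.014 / (1×3.016×0.6122))² = 0.0009061

0.000906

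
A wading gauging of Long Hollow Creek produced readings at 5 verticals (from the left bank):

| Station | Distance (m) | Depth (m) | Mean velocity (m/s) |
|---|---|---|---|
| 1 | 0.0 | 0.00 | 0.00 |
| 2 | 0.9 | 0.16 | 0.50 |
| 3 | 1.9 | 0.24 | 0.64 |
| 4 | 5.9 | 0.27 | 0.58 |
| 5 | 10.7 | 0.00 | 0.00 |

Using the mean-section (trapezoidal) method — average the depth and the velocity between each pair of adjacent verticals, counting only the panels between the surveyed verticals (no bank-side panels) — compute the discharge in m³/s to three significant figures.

Panel 1-2: Δb = 0.9 m, d̄ = (0.00+0.16)/2 = 0.08, v̄ = (0.00+0.50)/2 = 0.25 → q = 0.9×0.08×0.25 = 0.01800 m³/s
Panel 2-3: Δb = 1 m, d̄ = (0.16+0.24)/2 = 0.2, v̄ = (0.50+0.64)/2 = 0.57 → q = 1×0.2×0.57 = 0.1140 m³/s
Panel 3-4: Δb = 4 m, d̄ = (0.24+0.27)/2 = 0.255, v̄ = (0.64+0.58)/2 = 0.61 → q = 4×0.255×0.61 = 0.6222 m³/s
Panel 4-5: Δb = 4.8 m, d̄ = (0.27+0.00)/2 = 0.135, v̄ = (0.58+0.00)/2 = 0.29 → q = 4.8×0.135×0.29 = 0.1879 m³/s
Q = Σ q = 0.9421 m³/s

0.942 m³/s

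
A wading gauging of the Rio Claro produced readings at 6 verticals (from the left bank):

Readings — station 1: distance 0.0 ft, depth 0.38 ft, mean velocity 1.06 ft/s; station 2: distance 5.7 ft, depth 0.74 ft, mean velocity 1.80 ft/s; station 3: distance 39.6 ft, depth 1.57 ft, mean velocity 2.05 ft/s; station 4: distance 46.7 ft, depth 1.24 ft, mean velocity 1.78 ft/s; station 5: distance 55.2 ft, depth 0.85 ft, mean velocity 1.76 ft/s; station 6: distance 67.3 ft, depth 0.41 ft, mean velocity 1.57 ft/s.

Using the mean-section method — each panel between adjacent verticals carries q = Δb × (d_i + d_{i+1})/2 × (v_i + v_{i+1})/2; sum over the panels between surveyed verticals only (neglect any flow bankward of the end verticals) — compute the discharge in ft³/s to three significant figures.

Panel 1-2: Δb = 5.7 ft, d̄ = (0.38+0.74)/2 = 0.56, v̄ = (1.06+1.80)/2 = 1.43 → q = 5.7×0.56×1.43 = 4.565 ft³/s
Panel 2-3: Δb = 33.9 ft, d̄ = (0.74+1.57)/2 = 1.155, v̄ = (1.80+2.05)/2 = 1.925 → q = 33.9×1.155×1.925 = 75.37 ft³/s
Panel 3-4: Δb = 7.1 ft, d̄ = (1.57+1.24)/2 = 1.405, v̄ = (2.05+1.78)/2 = 1.915 → q = 7.1×1.405×1.915 = 19.10 ft³/s
Panel 4-5: Δb = 8.5 ft, d̄ = (1.24+0.85)/2 = 1.045, v̄ = (1.78+1.76)/2 = 1.77 → q = 8.5×1.045×1.77 = 15.72 ft³/s
Panel 5-6: Δb = 12.1 ft, d̄ = (0.85+0.41)/2 = 0.63, v̄ = (1.76+1.57)/2 = 1.665 → q = 12.1×0.63×1.665 = 12.69 ft³/s
Q = Σ q = 127.5 ft³/s

127 ft³/s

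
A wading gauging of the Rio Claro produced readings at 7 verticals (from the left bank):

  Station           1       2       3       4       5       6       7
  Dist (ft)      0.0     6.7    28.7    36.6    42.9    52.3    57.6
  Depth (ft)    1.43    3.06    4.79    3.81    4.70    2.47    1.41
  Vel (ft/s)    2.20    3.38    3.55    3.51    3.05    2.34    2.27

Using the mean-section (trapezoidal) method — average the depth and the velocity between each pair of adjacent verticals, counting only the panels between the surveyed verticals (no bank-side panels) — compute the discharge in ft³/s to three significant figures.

664 ft³/s

Panel 1-2: Δb = 6.7 ft, d̄ = (1.43+3.06)/2 = 2.245, v̄ = (2.20+3.38)/2 = 2.79 → q = 6.7×2.245×2.79 = 41.97 ft³/s
Panel 2-3: Δb = 22 ft, d̄ = (3.06+4.79)/2 = 3.925, v̄ = (3.38+3.55)/2 = 3.465 → q = 22×3.925×3.465 = 299.2 ft³/s
Panel 3-4: Δb = 7.9 ft, d̄ = (4.79+3.81)/2 = 4.3, v̄ = (3.55+3.51)/2 = 3.53 → q = 7.9×4.3×3.53 = 119.9 ft³/s
Panel 4-5: Δb = 6.3 ft, d̄ = (3.81+4.70)/2 = 4.255, v̄ = (3.51+3.05)/2 = 3.28 → q = 6.3×4.255×3.28 = 87.93 ft³/s
Panel 5-6: Δb = 9.4 ft, d̄ = (4.70+2.47)/2 = 3.585, v̄ = (3.05+2.34)/2 = 2.695 → q = 9.4×3.585×2.695 = 90.82 ft³/s
Panel 6-7: Δb = 5.3 ft, d̄ = (2.47+1.41)/2 = 1.94, v̄ = (2.34+2.27)/2 = 2.305 → q = 5.3×1.94×2.305 = 23.70 ft³/s
Q = Σ q = 663.5 ft³/s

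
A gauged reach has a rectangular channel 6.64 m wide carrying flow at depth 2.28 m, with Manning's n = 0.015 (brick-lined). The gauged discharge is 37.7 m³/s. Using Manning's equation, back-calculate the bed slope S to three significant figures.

0.000934

A = b·y = 6.64 × 2.28 = 15.14 m²
P = b + 2y = 6.64 + 2×2.28 = 11.20 m
R = A/P = 15.14/11.20 = 1.352 m
S = (Q·n / (1·A·R^(2/3)))² = (37.7×0.015 / (1×15.14×1.223))² = 0.0009336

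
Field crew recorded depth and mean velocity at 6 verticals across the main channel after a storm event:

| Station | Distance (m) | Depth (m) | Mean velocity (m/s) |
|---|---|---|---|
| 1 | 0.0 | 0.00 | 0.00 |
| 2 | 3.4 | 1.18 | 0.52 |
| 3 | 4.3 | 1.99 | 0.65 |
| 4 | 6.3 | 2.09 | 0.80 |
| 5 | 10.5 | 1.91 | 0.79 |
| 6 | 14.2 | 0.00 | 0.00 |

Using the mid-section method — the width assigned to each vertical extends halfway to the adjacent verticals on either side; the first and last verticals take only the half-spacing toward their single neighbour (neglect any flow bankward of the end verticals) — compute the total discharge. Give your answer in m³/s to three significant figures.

w_2 = (4.3 − 0.0)/2 = 2.15 m; q_2 = 0.52 × 1.18 × 2.15 = 1.319 m³/s
w_3 = (6.3 − 3.4)/2 = 1.45 m; q_3 = 0.65 × 1.99 × 1.45 = 1.876 m³/s
w_4 = (10.5 − 4.3)/2 = 3.1 m; q_4 = 0.80 × 2.09 × 3.1 = 5.183 m³/s
w_5 = (14.2 − 6.3)/2 = 3.95 m; q_5 = 0.79 × 1.91 × 3.95 = 5.960 m³/s
Stations 1, 6 contribute zero (depth or velocity is 0).
Q = Σ qᵢ = 14.34 m³/s

14.3 m³/s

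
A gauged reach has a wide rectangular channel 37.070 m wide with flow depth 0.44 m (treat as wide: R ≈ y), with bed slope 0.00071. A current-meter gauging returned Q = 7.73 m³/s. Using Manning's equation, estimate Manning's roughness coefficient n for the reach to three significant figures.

A = b·y = 37.070 × 0.44 = 16.31 m²
Wide channel: R ≈ y = 0.44 m
n = (1/Q)·A·R^(2/3)·S^(1/2) = (1/7.73) × 16.31 × 0.5785 × 0.02665 = 0.03253

0.0325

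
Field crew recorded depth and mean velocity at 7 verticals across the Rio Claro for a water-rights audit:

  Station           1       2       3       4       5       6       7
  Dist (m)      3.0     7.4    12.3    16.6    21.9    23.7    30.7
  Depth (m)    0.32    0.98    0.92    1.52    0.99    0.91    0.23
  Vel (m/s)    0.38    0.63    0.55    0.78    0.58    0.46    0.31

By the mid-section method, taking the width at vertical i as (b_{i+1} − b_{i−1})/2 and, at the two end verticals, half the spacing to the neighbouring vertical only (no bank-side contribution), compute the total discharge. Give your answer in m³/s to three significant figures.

w_1 = (7.4 − 3.0)/2 = 2.2 m; q_1 = 0.38 × 0.32 × 2.2 = 0.2675 m³/s
w_2 = (12.3 − 3.0)/2 = 4.65 m; q_2 = 0.63 × 0.98 × 4.65 = 2.871 m³/s
w_3 = (16.6 − 7.4)/2 = 4.6 m; q_3 = 0.55 × 0.92 × 4.6 = 2.328 m³/s
w_4 = (21.9 − 12.3)/2 = 4.8 m; q_4 = 0.78 × 1.52 × 4.8 = 5.691 m³/s
w_5 = (23.7 − 16.6)/2 = 3.55 m; q_5 = 0.58 × 0.99 × 3.55 = 2.038 m³/s
w_6 = (30.7 − 21.9)/2 = 4.4 m; q_6 = 0.46 × 0.91 × 4.4 = 1.842 m³/s
w_7 = (30.7 − 23.7)/2 = 3.5 m; q_7 = 0.31 × 0.23 × 3.5 = 0.2496 m³/s
Q = Σ qᵢ = 15.29 m³/s

15.3 m³/s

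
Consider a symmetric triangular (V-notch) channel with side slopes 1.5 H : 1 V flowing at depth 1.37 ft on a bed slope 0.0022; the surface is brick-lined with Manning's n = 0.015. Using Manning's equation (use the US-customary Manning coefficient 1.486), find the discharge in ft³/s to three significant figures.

8.99 ft³/s

A = z·y² = 1.5×1.37² = 2.815 ft²
P = 2y√(1+z²) = 2×1.37×√(1+1.5²) = 4.940 ft
R = A/P = 2.815/4.940 = 0.5700 ft
Q = (1.486/n)·A·R^(2/3)·S^(1/2) = (1.486/0.015) × 2.815 × 0.5700^(2/3) × 0.0022^(1/2) = 8.993 ft³/s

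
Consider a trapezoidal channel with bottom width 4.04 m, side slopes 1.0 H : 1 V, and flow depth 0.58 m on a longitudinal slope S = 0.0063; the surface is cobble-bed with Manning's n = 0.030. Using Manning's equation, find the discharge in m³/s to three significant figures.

A = (b + z·y)·y = (4.04 + 1.0×0.58)×0.58 = 2.680 m²
P = b + 2y√(1+z²) = 4.04 + 2×0.58×√(1+1.0²) = 5.680 m
R = A/P = 2.680/5.680 = 0.4717 m
Q = (1/n)·A·R^(2/3)·S^(1/2) = (1/0.030) × 2.680 × 0.4717^(2/3) × 0.0063^(1/2) = 4.296 m³/s

4.30 m³/s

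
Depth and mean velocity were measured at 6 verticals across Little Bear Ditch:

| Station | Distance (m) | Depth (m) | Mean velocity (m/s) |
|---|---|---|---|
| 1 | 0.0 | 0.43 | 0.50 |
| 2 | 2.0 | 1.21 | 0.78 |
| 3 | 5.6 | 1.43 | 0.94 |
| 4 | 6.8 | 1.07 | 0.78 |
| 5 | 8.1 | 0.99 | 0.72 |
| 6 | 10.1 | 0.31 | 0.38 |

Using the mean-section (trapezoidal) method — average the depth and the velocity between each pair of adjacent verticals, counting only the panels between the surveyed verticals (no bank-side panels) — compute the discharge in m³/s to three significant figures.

Panel 1-2: Δb = 2 m, d̄ = (0.43+1.21)/2 = 0.82, v̄ = (0.50+0.78)/2 = 0.64 → q = 2×0.82×0.64 = 1.050 m³/s
Panel 2-3: Δb = 3.6 m, d̄ = (1.21+1.43)/2 = 1.32, v̄ = (0.78+0.94)/2 = 0.86 → q = 3.6×1.32×0.86 = 4.087 m³/s
Panel 3-4: Δb = 1.2 m, d̄ = (1.43+1.07)/2 = 1.25, v̄ = (0.94+0.78)/2 = 0.86 → q = 1.2×1.25×0.86 = 1.290 m³/s
Panel 4-5: Δb = 1.3 m, d̄ = (1.07+0.99)/2 = 1.03, v̄ = (0.78+0.72)/2 = 0.75 → q = 1.3×1.03×0.75 = 1.004 m³/s
Panel 5-6: Δb = 2 m, d̄ = (0.99+0.31)/2 = 0.65, v̄ = (0.72+0.38)/2 = 0.55 → q = 2×0.65×0.55 = 0.7150 m³/s
Q = Σ q = 8.146 m³/s

8.15 m³/s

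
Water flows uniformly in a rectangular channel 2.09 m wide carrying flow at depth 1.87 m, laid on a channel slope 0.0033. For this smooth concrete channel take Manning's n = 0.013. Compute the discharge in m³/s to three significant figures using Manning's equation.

13.2 m³/s

A = b·y = 2.09 × 1.87 = 3.908 m²
P = b + 2y = 2.09 + 2×1.87 = 5.830 m
R = A/P = 3.908/5.830 = 0.6704 m
Q = (1/n)·A·R^(2/3)·S^(1/2) = (1/0.013) × 3.908 × 0.6704^(2/3) × 0.0033^(1/2) = 13.23 m³/s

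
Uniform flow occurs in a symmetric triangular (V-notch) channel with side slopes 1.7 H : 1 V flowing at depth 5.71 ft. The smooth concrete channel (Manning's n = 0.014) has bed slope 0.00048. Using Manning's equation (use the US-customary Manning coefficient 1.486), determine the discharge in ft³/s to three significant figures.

235 ft³/s

A = z·y² = 1.7×5.71² = 55.43 ft²
P = 2y√(1+z²) = 2×5.71×√(1+1.7²) = 22.52 ft
R = A/P = 55.43/22.52 = 2.461 ft
Q = (1.486/n)·A·R^(2/3)·S^(1/2) = (1.486/0.014) × 55.43 × 2.461^(2/3) × 0.00048^(1/2) = 234.9 ft³/s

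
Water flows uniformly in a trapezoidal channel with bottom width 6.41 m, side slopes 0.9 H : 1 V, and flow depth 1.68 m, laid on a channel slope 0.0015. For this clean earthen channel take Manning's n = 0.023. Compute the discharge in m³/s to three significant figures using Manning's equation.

A = (b + z·y)·y = (6.41 + 0.9×1.68)×1.68 = 13.31 m²
P = b + 2y√(1+z²) = 6.41 + 2×1.68×√(1+0.9²) = 10.93 m
R = A/P = 13.31/10.93 = 1.218 m
Q = (1/n)·A·R^(2/3)·S^(1/2) = (1/0.023) × 13.31 × 1.218^(2/3) × 0.0015^(1/2) = 25.55 m³/s

25.6 m³/s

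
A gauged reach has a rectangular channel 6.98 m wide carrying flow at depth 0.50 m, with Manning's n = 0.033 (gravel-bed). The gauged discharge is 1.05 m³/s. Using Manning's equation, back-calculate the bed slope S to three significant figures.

A = b·y = 6.98 × 0.50 = 3.490 m²
P = b + 2y = 6.98 + 2×0.50 = 7.980 m
R = A/P = 3.490/7.980 = 0.4373 m
S = (Q·n / (1·A·R^(2/3)))² = (1.05×0.033 / (1×3.490×0.5762))² = 0.0002969

0.000297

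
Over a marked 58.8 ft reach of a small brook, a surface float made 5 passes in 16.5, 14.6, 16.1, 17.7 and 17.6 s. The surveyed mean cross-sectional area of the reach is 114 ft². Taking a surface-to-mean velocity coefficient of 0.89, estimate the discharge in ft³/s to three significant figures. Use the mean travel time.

362 ft³/s

t̄ = (16.5 + 14.6 + 16.1 + 17.7 + 17.6) / 5 = 16.5 s
v_surface = L / t̄ = 58.8 / 16.5 = 3.564 ft/s
v_mean = 0.89 × 3.564 = 3.172 ft/s
Q = A × v_mean = 114 × 3.172 = 361.6 ft³/s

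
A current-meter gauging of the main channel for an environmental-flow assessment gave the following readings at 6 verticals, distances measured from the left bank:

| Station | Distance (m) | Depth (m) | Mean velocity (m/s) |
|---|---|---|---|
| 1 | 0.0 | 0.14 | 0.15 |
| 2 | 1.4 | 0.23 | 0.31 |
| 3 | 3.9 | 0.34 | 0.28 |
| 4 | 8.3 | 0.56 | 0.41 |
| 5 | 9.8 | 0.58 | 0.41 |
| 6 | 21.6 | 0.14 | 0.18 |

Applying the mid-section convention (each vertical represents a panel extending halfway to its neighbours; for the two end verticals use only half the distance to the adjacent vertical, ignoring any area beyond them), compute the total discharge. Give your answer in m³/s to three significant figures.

2.89 m³/s

w_1 = (1.4 − 0.0)/2 = 0.7 m; q_1 = 0.15 × 0.14 × 0.7 = 0.01470 m³/s
w_2 = (3.9 − 0.0)/2 = 1.95 m; q_2 = 0.31 × 0.23 × 1.95 = 0.1390 m³/s
w_3 = (8.3 − 1.4)/2 = 3.45 m; q_3 = 0.28 × 0.34 × 3.45 = 0.3284 m³/s
w_4 = (9.8 − 3.9)/2 = 2.95 m; q_4 = 0.41 × 0.56 × 2.95 = 0.6773 m³/s
w_5 = (21.6 − 8.3)/2 = 6.65 m; q_5 = 0.41 × 0.58 × 6.65 = 1.581 m³/s
w_6 = (21.6 − 9.8)/2 = 5.9 m; q_6 = 0.18 × 0.14 × 5.9 = 0.1487 m³/s
Q = Σ qᵢ = 2.890 m³/s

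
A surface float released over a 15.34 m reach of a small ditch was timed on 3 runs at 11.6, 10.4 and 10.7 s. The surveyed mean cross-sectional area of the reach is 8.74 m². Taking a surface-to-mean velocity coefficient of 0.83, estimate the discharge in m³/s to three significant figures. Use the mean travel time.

t̄ = (11.6 + 10.4 + 10.7) / 3 = 10.9 s
v_surface = L / t̄ = 15.34 / 10.9 = 1.407 m/s
v_mean = 0.83 × 1.407 = 1.168 m/s
Q = A × v_mean = 8.74 × 1.168 = 10.21 m³/s

10.2 m³/s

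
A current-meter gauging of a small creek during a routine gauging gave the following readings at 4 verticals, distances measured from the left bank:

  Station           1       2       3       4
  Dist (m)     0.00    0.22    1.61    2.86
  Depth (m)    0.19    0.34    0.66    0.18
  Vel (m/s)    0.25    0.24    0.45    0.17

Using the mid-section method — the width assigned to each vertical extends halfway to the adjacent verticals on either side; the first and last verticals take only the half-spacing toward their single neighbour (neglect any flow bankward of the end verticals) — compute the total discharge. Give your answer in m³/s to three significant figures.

w_1 = (0.22 − 0.00)/2 = 0.11 m; q_1 = 0.25 × 0.19 × 0.11 = 0.005225 m³/s
w_2 = (1.61 − 0.00)/2 = 0.805 m; q_2 = 0.24 × 0.34 × 0.805 = 0.06569 m³/s
w_3 = (2.86 − 0.22)/2 = 1.32 m; q_3 = 0.45 × 0.66 × 1.32 = 0.3920 m³/s
w_4 = (2.86 − 1.61)/2 = 0.625 m; q_4 = 0.17 × 0.18 × 0.625 = 0.01913 m³/s
Q = Σ qᵢ = 0.4821 m³/s

0.482 m³/s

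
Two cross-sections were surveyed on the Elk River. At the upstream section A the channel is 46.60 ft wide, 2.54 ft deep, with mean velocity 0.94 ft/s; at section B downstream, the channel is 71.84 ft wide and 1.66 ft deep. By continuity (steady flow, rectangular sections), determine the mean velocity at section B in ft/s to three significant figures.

0.933 ft/s

Q = A₁V₁ = (46.60×2.54) × 0.94 = 111.3 ft³/s
A₂ = 71.84 × 1.66 = 119.3 ft²
V₂ = Q/A₂ = 111.3/119.3 = 0.9330 ft/s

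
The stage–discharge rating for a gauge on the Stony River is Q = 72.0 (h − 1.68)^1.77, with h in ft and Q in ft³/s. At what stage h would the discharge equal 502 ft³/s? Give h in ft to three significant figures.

h − h₀ = (Q/C)^(1/b) = (502/72.0)^(1/1.77) = 2.996 ft
h = 1.68 + 2.996 = 4.676 ft

4.68 ft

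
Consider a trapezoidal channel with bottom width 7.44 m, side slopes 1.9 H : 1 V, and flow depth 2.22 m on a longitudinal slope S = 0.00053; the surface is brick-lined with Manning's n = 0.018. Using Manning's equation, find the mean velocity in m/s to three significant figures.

1.69 m/s

A = (b + z·y)·y = (7.44 + 1.9×2.22)×2.22 = 25.88 m²
P = b + 2y√(1+z²) = 7.44 + 2×2.22×√(1+1.9²) = 16.97 m
R = A/P = 25.88/16.97 = 1.525 m
Q = (1/n)·A·R^(2/3)·S^(1/2) = (1/0.018) × 25.88 × 1.525^(2/3) × 0.00053^(1/2) = 43.85 m³/s
V = Q/A = 43.85/25.88 = 1.694 m/s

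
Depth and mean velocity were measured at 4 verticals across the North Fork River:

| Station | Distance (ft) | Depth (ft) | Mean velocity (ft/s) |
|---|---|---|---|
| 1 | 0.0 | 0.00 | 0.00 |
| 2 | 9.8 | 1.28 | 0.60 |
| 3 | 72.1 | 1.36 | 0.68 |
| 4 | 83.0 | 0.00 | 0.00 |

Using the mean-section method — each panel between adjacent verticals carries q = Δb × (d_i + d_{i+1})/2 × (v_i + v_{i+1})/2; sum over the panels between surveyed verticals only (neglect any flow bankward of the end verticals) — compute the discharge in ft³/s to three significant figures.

57.0 ft³/s

Panel 1-2: Δb = 9.8 ft, d̄ = (0.00+1.28)/2 = 0.64, v̄ = (0.00+0.60)/2 = 0.3 → q = 9.8×0.64×0.3 = 1.882 ft³/s
Panel 2-3: Δb = 62.3 ft, d̄ = (1.28+1.36)/2 = 1.32, v̄ = (0.60+0.68)/2 = 0.64 → q = 62.3×1.32×0.64 = 52.63 ft³/s
Panel 3-4: Δb = 10.9 ft, d̄ = (1.36+0.00)/2 = 0.68, v̄ = (0.68+0.00)/2 = 0.34 → q = 10.9×0.68×0.34 = 2.520 ft³/s
Q = Σ q = 57.03 ft³/s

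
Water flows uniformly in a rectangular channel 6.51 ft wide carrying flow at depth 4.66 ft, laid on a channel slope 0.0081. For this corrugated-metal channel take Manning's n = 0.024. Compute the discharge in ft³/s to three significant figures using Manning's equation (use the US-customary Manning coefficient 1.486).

261 ft³/s

A = b·y = 6.51 × 4.66 = 30.34 ft²
P = b + 2y = 6.51 + 2×4.66 = 15.83 ft
R = A/P = 30.34/15.83 = 1.916 ft
Q = (1.486/n)·A·R^(2/3)·S^(1/2) = (1.486/0.024) × 30.34 × 1.916^(2/3) × 0.0081^(1/2) = 260.8 ft³/s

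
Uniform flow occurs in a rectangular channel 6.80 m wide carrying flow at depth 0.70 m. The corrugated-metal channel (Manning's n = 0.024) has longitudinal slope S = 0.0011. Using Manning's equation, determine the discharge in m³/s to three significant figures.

4.58 m³/s

A = b·y = 6.80 × 0.70 = 4.760 m²
P = b + 2y = 6.80 + 2×0.70 = 8.200 m
R = A/P = 4.760/8.200 = 0.5805 m
Q = (1/n)·A·R^(2/3)·S^(1/2) = (1/0.024) × 4.760 × 0.5805^(2/3) × 0.0011^(1/2) = 4.577 m³/s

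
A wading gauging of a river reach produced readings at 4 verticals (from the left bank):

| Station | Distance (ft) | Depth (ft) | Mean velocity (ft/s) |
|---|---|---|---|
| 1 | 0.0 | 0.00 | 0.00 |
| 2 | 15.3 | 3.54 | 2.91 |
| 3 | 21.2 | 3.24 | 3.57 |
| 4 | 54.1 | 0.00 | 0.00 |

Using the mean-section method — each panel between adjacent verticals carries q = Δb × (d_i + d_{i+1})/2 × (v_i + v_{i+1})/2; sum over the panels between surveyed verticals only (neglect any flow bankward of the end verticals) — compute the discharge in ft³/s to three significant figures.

199 ft³/s

Panel 1-2: Δb = 15.3 ft, d̄ = (0.00+3.54)/2 = 1.77, v̄ = (0.00+2.91)/2 = 1.455 → q = 15.3×1.77×1.455 = 39.40 ft³/s
Panel 2-3: Δb = 5.9 ft, d̄ = (3.54+3.24)/2 = 3.39, v̄ = (2.91+3.57)/2 = 3.24 → q = 5.9×3.39×3.24 = 64.80 ft³/s
Panel 3-4: Δb = 32.9 ft, d̄ = (3.24+0.00)/2 = 1.62, v̄ = (3.57+0.00)/2 = 1.785 → q = 32.9×1.62×1.785 = 95.14 ft³/s
Q = Σ q = 199.3 ft³/s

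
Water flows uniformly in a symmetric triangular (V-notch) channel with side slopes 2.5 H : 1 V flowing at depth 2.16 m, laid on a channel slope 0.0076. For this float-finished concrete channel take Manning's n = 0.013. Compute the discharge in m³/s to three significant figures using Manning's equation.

78.4 m³/s

A = z·y² = 2.5×2.16² = 11.66 m²
P = 2y√(1+z²) = 2×2.16×√(1+2.5²) = 11.63 m
R = A/P = 11.66/11.63 = 1.003 m
Q = (1/n)·A·R^(2/3)·S^(1/2) = (1/0.013) × 11.66 × 1.003^(2/3) × 0.0076^(1/2) = 78.36 m³/s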